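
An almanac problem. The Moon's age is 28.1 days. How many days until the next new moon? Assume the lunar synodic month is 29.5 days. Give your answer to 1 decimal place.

1.4 days

The next new moon completes the synodic month: 29.5 − 28.1 = 1.400 days.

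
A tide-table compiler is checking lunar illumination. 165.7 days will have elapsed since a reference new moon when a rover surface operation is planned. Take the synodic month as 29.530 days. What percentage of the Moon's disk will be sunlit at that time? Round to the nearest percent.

88%

Reduce mod P: 165.7 − 5×29.530 = 18.05 d into the current lunation.
Elongation θ = 360° × 18.05/29.530 ≈ 220.0°.
cos 220.0° = (-0.766), so f = (1 − (-0.766))/2 = 0.883, so 88%.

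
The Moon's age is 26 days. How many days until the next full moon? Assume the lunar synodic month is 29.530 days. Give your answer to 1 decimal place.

18.3 days

Full moon is 0.5 of the way through the cycle: age 0.5 × 29.530 = 14.765 d.
Already past this cycle's full moon; the next is at 14.765 + 29.530 = 44.295 d, so 44.295 − 26 = 18.295 days.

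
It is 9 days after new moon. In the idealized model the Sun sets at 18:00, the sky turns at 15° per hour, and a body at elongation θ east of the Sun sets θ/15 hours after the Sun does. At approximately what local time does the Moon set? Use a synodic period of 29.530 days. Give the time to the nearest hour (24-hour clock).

01:00

The Moon has covered 9/29.530 of its cycle, so θ ≈ 360° × 9/29.530 = 109.7°.
At 15° of sky rotation per hour, 109.7° corresponds to a 7.31 h lag.
18:00 + 7.31 h ≈ 01:19 → 01:00 to the nearest hour.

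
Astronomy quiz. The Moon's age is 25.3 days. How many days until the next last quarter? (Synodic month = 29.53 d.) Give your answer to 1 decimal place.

Last quarter is 0.75 of the way through the cycle: age 0.75 × 29.53 = 22.148 d.
This lunation's last quarter (22.148 d) has passed, so add one period: 51.678 − 25.3 = 26.378 days.

26.4 days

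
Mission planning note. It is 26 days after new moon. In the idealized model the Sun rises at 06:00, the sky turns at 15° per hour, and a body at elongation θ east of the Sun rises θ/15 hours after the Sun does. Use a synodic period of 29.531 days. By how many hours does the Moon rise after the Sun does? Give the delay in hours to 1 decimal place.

21.1 h

The Moon has covered 26/29.531 of its cycle, so θ ≈ 360° × 26/29.531 = 317.0°.
At 15° of sky rotation per hour, 317.0° corresponds to a 21.13 h lag.
So the Moon rises 21.13 h after the Sun.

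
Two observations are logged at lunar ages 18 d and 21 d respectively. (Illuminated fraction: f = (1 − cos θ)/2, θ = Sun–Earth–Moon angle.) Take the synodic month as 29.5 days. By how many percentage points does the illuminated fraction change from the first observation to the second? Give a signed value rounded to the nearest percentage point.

-27 pp

First observation: θ = 360°·18/29.5 = 219.7°, so f = 0.885.
Second observation: θ = 256.3°, f = 0.619.
Δf = 0.619 − 0.885 = -0.266, i.e. -27 pp.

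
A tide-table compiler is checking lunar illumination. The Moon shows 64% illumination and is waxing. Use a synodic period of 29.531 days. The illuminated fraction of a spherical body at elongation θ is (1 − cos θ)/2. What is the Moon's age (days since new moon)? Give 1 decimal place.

From f = (1 − cos θ)/2: cos θ = 1 − 2×0.64 = -0.280; arccos → 106.3°.
The Moon is waxing (0°–180°), so θ = 106.3° directly.
Age = 29.531 × 106.3°/360° ≈ 8.72 days.

8.7 days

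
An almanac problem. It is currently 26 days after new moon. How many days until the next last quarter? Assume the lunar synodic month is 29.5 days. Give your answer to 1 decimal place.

25.6 days

Last quarter is 0.75 of the way through the cycle: age 0.75 × 29.5 = 22.125 d.
Already past this cycle's last quarter; the next is at 22.125 + 29.5 = 51.625 d, so 51.625 − 26 = 25.625 days.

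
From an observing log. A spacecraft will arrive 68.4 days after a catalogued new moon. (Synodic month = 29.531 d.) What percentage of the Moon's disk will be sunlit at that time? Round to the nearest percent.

70%

68.4 d spans 2 complete synodic months (2 × 29.531 = 59.06 d) plus 9.34 d.
Phase angle: θ = 360°·(9.34 d)/(29.531 d) = 113.8°.
cos 113.8° = (-0.404), so f = (1 − (-0.404))/2 = 0.702, so 70%.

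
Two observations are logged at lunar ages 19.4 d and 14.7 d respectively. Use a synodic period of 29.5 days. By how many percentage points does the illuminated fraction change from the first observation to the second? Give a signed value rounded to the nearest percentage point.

θ₁ = 360° × 19.4/29.5 = 236.7°, f₁ = (1 − cos θ₁)/2 = 0.774.
θ₂ = 360° × 14.7/29.5 = 179.4°, f₂ = (1 − cos θ₂)/2 = 1.000.
Change = f₂ − f₁ = +0.226 → +23 percentage points.

+23 pp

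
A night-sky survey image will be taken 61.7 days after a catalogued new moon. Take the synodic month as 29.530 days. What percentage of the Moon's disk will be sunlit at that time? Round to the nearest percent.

8%

61.7/29.530 = 2.089 lunations, so 2 complete cycles and 2.64 d into the next.
The Moon has covered 2.64/29.530 of its cycle, so θ ≈ 360° × 2.64/29.530 = 32.2°.
cos 32.2° = 0.846, so f = (1 − 0.846)/2 = 0.077, so 8%.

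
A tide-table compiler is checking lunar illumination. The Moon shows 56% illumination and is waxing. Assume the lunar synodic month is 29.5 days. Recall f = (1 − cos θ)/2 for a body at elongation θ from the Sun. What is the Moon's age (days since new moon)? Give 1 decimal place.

7.9 days

From f = (1 − cos θ)/2: cos θ = 1 − 2×0.56 = -0.120; arccos → 96.9°.
Before full moon the principal value applies: θ = 96.9°.
That fraction of the synodic month is 96.9/360 × 29.5 d ≈ 7.94 d.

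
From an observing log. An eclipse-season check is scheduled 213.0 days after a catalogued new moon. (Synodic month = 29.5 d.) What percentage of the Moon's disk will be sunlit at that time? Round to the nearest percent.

Reduce mod P: 213.0 − 7×29.5 = 6.50 d into the current lunation.
The Moon has covered 6.50/29.5 of its cycle, so θ ≈ 360° × 6.50/29.5 = 79.3°.
cos 79.3° = 0.185, so f = (1 − 0.185)/2 = 0.407, so 41%.

41%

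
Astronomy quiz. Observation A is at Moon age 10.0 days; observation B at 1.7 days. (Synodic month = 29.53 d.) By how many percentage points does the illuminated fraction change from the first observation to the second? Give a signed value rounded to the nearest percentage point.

-73 percentage points

θ₁ = 360° × 10.0/29.53 = 121.9°, f₁ = (1 − cos θ₁)/2 = 0.764.
θ₂ = 360° × 1.7/29.53 = 20.7°, f₂ = (1 − cos θ₂)/2 = 0.032.
Change = f₂ − f₁ = -0.732 → -73 percentage points.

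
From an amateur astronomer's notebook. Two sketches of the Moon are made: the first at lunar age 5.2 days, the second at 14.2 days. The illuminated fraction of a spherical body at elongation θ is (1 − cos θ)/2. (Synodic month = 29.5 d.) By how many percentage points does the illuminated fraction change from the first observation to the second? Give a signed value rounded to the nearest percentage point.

θ₁ = 360° × 5.2/29.5 = 63.5°, f₁ = (1 − cos θ₁)/2 = 0.277.
θ₂ = 360° × 14.2/29.5 = 173.3°, f₂ = (1 − cos θ₂)/2 = 0.997.
Change = f₂ − f₁ = +0.720 → +72 percentage points.

+72 pp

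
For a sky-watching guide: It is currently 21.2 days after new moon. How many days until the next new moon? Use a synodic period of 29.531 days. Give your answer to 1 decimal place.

8.3 days

One full lunation from the last new moon is 29.531 d; remaining = 29.531 − 21.2 = 8.331 d.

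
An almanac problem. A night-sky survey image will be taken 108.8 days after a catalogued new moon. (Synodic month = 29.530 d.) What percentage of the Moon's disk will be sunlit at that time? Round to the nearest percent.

70%

Reduce mod P: 108.8 − 3×29.530 = 20.21 d into the current lunation.
The Moon has covered 20.21/29.530 of its cycle, so θ ≈ 360° × 20.21/29.530 = 246.4°.
cos 246.4° = (-0.401), so f = (1 − (-0.401))/2 = 0.700, so 70%.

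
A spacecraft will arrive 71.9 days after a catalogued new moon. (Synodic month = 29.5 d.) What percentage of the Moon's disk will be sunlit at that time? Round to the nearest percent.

71.9/29.5 = 2.437 lunations, so 2 complete cycles and 12.90 d into the next.
Elongation θ = 360° × 12.90/29.5 ≈ 157.4°.
Illuminated fraction = (1 − cos 157.4°)/2 = (1 − (-0.923))/2 ≈ 0.962, so 96%.

96%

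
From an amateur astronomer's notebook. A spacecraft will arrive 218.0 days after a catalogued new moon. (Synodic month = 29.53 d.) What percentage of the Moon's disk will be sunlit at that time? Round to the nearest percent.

Reduce mod P: 218.0 − 7×29.53 = 11.29 d into the current lunation.
The Moon has covered 11.29/29.53 of its cycle, so θ ≈ 360° × 11.29/29.53 = 137.6°.
With cos θ = (-0.739), the lit fraction is (1 − (-0.739))/2 ≈ 0.869, so 87%.

87%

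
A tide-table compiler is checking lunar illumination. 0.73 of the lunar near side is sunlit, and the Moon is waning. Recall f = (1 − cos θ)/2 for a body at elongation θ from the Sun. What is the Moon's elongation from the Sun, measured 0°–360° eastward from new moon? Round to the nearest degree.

243°

cos θ = 1 − 2f = -0.460, giving a principal value of 117.4°.
Since the Moon is past full (waning), take the reflex angle: θ = 360° − 117.4° = 242.6°.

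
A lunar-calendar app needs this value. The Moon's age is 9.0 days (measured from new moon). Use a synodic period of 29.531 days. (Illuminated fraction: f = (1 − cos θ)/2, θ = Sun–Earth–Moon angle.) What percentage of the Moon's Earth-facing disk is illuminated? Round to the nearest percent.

67%

Phase angle: θ = 360°·(9.0 d)/(29.531 d) = 109.7°.
With cos θ = (-0.337), the lit fraction is (1 − (-0.337))/2 ≈ 0.669, so 67%.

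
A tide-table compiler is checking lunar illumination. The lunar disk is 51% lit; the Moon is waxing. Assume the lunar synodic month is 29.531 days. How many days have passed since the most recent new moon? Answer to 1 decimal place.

From f = (1 − cos θ)/2: cos θ = 1 − 2×0.51 = -0.020; arccos → 91.1°.
The Moon is waxing (0°–180°), so θ = 91.1° directly.
Age = 29.531 × 91.1°/360° ≈ 7.48 days.

7.5 days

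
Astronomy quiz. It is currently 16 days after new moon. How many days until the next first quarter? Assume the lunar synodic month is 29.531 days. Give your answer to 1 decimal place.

First quarter occurs at elongation 90°, i.e. at age 29.531 × 90/360 = 7.383 d.
This lunation's first quarter (7.383 d) has passed, so add one period: 36.914 − 16 = 20.914 days.

20.9 days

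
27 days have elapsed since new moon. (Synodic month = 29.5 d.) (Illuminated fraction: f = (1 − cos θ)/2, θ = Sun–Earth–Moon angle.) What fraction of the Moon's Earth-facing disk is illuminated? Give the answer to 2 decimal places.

Elongation θ = 360° × 27/29.5 ≈ 329.5°.
Illuminated fraction = (1 − cos 329.5°)/2 = (1 − 0.862)/2 ≈ 0.069.

0.07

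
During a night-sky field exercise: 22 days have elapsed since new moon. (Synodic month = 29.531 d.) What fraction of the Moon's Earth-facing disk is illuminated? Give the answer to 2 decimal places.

The Moon has covered 22/29.531 of its cycle, so θ ≈ 360° × 22/29.531 = 268.2°.
cos 268.2° = (-0.032), so f = (1 − (-0.032))/2 = 0.516.

0.52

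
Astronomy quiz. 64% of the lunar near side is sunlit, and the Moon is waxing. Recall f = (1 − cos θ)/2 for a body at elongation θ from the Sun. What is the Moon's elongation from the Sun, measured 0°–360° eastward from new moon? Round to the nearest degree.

From f = (1 − cos θ)/2: cos θ = 1 − 2×0.64 = -0.280; arccos → 106.3°.
Before full moon the principal value applies: θ = 106.3°.

106°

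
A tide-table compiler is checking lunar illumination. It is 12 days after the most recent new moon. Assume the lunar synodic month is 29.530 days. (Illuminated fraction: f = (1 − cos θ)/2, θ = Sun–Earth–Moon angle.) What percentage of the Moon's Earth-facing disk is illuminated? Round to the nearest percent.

92%

Phase angle: θ = 360°·(12 d)/(29.530 d) = 146.3°.
With cos θ = (-0.832), the lit fraction is (1 − (-0.832))/2 ≈ 0.916, so 92%.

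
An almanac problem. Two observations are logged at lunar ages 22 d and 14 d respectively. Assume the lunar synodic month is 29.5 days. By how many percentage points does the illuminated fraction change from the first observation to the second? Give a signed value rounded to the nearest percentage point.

θ₁ = 360° × 22/29.5 = 268.5°, f₁ = (1 − cos θ₁)/2 = 0.513.
θ₂ = 360° × 14/29.5 = 170.8°, f₂ = (1 − cos θ₂)/2 = 0.994.
Change = f₂ − f₁ = +0.480 → +48 percentage points.

+48 percentage points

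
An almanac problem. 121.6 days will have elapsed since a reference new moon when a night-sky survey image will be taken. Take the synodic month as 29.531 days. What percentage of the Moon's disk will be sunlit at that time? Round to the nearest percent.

13%

121.6 d spans 4 complete synodic months (4 × 29.531 = 118.12 d) plus 3.48 d.
The Moon has covered 3.48/29.531 of its cycle, so θ ≈ 360° × 3.48/29.531 = 42.4°.
cos 42.4° = 0.739, so f = (1 − 0.739)/2 = 0.131, so 13%.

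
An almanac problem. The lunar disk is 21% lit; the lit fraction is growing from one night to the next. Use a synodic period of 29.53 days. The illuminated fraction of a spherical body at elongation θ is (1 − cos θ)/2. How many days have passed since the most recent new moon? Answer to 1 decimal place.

Invert f = (1 − cos θ)/2 to get cos θ = 1 − 2(0.21) = 0.580, hence θ₀ = arccos 0.580 = 54.5°.
The Moon is waxing (0°–180°), so θ = 54.5° directly.
That fraction of the synodic month is 54.5/360 × 29.53 d ≈ 4.47 d.

4.5 days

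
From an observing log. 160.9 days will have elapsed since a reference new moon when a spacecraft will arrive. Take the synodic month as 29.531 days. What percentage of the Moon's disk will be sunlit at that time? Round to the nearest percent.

160.9/29.531 = 5.449 lunations, so 5 complete cycles and 13.25 d into the next.
Phase angle: θ = 360°·(13.25 d)/(29.531 d) = 161.5°.
With cos θ = (-0.948), the lit fraction is (1 − (-0.948))/2 ≈ 0.974, so 97%.

97%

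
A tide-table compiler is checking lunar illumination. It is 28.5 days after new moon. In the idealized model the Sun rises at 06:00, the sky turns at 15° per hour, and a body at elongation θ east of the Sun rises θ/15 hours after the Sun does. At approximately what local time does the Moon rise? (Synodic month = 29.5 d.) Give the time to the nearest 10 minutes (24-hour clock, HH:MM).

05:10

Phase angle: θ = 360°·(28.5 d)/(29.5 d) = 347.8°.
At 15° of sky rotation per hour, 347.8° corresponds to a 23.19 h lag.
06:00 + 23.186 h ≈ 05:11 → 05:10 to the nearest ten minutes.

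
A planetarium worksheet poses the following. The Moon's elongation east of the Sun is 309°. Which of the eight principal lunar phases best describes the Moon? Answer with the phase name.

waning crescent

309° lies in the waning crescent sector of the 8-phase cycle.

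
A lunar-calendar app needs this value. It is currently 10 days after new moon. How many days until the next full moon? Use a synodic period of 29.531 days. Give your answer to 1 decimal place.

Full moon occurs at elongation 180°, i.e. at age 29.531 × 180/360 = 14.765 d.
That is 14.765 − 10 = 4.765 days ahead.

4.8 days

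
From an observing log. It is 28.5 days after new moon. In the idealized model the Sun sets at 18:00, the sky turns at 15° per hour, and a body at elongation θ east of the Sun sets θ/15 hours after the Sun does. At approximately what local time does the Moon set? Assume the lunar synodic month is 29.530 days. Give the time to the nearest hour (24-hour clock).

17:00

The Moon has covered 28.5/29.530 of its cycle, so θ ≈ 360° × 28.5/29.530 = 347.4°.
Delay after the Sun = 347.4° / (15°/h) ≈ 23.16 h.
18:00 + 23.16 h ≈ 17:10 → 17:00 to the nearest hour.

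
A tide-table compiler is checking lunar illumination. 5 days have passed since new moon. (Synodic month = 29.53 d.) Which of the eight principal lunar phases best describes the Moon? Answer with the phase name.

At 5/29.53 of the cycle, θ ≈ 61° — the waxing crescent range.

waxing crescent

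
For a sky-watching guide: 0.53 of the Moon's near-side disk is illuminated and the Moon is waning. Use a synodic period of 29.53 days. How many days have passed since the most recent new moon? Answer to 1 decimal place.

21.9 days

cos θ = 1 − 2f = -0.060, giving a principal value of 93.4°.
A waning Moon lies in 180°–360°, so θ = 360° − 93.4° = 266.6°.
At 360°/29.53 d per day, 266.6° corresponds to 21.87 days.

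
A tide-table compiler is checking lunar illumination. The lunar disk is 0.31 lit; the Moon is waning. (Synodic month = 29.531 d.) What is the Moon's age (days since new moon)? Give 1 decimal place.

Invert f = (1 − cos θ)/2 to get cos θ = 1 − 2(0.31) = 0.380, hence θ₀ = arccos 0.380 = 67.7°.
Since the Moon is past full (waning), take the reflex angle: θ = 360° − 67.7° = 292.3°.
At 360°/29.531 d per day, 292.3° corresponds to 23.98 days.

24.0 days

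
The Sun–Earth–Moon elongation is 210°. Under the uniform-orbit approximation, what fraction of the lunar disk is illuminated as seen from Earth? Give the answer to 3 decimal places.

cos 210° = (-0.866), so f = (1 − (-0.866))/2 = 0.933.

0.933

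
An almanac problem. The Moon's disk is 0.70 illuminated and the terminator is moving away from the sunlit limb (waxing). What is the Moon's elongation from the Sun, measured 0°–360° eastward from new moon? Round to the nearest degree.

From f = (1 − cos θ)/2: cos θ = 1 − 2×0.70 = -0.400; arccos → 113.6°.
Waxing ⇒ before full, so θ = 113.6°.

114°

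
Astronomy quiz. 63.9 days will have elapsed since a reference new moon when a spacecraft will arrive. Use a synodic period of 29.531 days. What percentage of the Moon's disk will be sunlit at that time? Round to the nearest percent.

63.9 d spans 2 complete synodic months (2 × 29.531 = 59.06 d) plus 4.84 d.
Phase angle: θ = 360°·(4.84 d)/(29.531 d) = 59.0°.
Illuminated fraction = (1 − cos 59.0°)/2 = (1 − 0.515)/2 ≈ 0.242, so 24%.

24%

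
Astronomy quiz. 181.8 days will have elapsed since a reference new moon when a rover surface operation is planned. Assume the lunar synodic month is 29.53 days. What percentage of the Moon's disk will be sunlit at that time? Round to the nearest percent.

181.8/29.53 = 6.156 lunations, so 6 complete cycles and 4.62 d into the next.
Phase angle: θ = 360°·(4.62 d)/(29.53 d) = 56.3°.
Illuminated fraction = (1 − cos 56.3°)/2 = (1 − 0.555)/2 ≈ 0.223, so 22%.

22%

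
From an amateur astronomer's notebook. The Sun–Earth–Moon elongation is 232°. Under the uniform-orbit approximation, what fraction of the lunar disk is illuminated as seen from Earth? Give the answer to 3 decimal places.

Half-versine of 232°: (1 − (-0.616))/2 = 0.808.

0.808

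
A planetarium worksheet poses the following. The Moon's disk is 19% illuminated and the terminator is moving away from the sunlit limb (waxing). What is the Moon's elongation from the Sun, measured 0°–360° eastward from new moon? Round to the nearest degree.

Invert f = (1 − cos θ)/2 to get cos θ = 1 − 2(0.19) = 0.620, hence θ₀ = arccos 0.620 = 51.7°.
The Moon is waxing (0°–180°), so θ = 51.7° directly.

52°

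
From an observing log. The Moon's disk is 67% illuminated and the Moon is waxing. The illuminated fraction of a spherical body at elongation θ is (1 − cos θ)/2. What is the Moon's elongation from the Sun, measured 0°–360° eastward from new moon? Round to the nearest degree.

110°

cos θ = 1 − 2f = -0.340, giving a principal value of 109.9°.
The Moon is waxing (0°–180°), so θ = 109.9° directly.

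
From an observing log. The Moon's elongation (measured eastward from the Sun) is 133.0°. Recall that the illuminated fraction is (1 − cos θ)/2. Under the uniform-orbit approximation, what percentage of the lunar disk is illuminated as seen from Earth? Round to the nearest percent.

cos 133.0° = (-0.682), so f = (1 − (-0.682))/2 = 0.841, i.e. 84%.

84%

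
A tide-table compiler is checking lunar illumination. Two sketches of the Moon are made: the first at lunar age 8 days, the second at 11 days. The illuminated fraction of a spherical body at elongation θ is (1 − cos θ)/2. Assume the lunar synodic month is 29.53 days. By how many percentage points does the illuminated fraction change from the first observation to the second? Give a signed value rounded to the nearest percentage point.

First observation: θ = 360°·8/29.53 = 97.5°, so f = 0.566.
Second observation: θ = 134.1°, f = 0.848.
Δf = 0.848 − 0.566 = +0.282, i.e. +28 pp.

+28 percentage points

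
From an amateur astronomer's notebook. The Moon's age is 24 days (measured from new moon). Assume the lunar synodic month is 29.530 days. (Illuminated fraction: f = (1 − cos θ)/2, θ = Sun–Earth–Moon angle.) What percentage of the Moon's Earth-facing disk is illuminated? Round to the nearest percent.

The Moon has covered 24/29.530 of its cycle, so θ ≈ 360° × 24/29.530 = 292.6°.
cos 292.6° = 0.384, so f = (1 − 0.384)/2 = 0.308, so 31%.

31%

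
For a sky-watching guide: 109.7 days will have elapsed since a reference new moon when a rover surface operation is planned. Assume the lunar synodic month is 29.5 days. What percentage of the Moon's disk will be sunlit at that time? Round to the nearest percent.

109.7/29.5 = 3.719 lunations, so 3 complete cycles and 21.20 d into the next.
Phase angle: θ = 360°·(21.20 d)/(29.5 d) = 258.7°.
Illuminated fraction = (1 − cos 258.7°)/2 = (1 − (-0.196))/2 ≈ 0.598, so 60%.

60%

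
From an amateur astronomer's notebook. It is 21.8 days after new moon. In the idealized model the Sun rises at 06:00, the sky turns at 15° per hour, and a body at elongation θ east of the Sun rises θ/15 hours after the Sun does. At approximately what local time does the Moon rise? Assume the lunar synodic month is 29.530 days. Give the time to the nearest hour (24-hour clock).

00:00

Elongation θ = 360° × 21.8/29.530 ≈ 265.8°.
The Moon trails the Sun by θ/15 = 265.8/15 ≈ 17.72 hours.
06:00 + 17.72 h ≈ 23:43 → 00:00 to the nearest hour.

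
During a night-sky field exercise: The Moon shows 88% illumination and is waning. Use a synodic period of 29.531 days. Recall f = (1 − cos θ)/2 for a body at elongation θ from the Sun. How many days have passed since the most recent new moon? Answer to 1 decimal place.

18.1 days

cos θ = 1 − 2f = -0.760, giving a principal value of 139.5°.
Since the Moon is past full (waning), take the reflex angle: θ = 360° − 139.5° = 220.5°.
That fraction of the synodic month is 220.5/360 × 29.531 d ≈ 18.09 d.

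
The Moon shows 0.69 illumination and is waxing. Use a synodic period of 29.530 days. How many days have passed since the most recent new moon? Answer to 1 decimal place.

Invert f = (1 − cos θ)/2 to get cos θ = 1 − 2(0.69) = -0.380, hence θ₀ = arccos -0.380 = 112.3°.
Before full moon the principal value applies: θ = 112.3°.
Age = 29.530 × 112.3°/360° ≈ 9.21 days.

9.2 days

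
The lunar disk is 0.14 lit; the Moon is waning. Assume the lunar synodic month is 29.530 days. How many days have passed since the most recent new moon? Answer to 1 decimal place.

25.9 days

Invert f = (1 − cos θ)/2 to get cos θ = 1 − 2(0.14) = 0.720, hence θ₀ = arccos 0.720 = 43.9°.
A waning Moon lies in 180°–360°, so θ = 360° − 43.9° = 316.1°.
At 360°/29.530 d per day, 316.1° corresponds to 25.93 days.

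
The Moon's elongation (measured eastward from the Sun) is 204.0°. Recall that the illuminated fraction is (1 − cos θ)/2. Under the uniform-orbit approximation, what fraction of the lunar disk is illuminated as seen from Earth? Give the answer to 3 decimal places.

cos 204.0° = (-0.914), so f = (1 − (-0.914))/2 = 0.957.

0.957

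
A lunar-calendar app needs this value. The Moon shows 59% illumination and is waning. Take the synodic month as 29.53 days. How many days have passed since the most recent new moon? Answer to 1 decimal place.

21.3 days

Invert f = (1 − cos θ)/2 to get cos θ = 1 − 2(0.59) = -0.180, hence θ₀ = arccos -0.180 = 100.4°.
Since the Moon is past full (waning), take the reflex angle: θ = 360° − 100.4° = 259.6°.
That fraction of the synodic month is 259.6/360 × 29.53 d ≈ 21.30 d.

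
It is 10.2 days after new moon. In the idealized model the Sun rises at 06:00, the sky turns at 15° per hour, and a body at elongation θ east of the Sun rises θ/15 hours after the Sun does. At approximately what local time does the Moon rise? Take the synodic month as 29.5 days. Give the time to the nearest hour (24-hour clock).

Phase angle: θ = 360°·(10.2 d)/(29.5 d) = 124.5°.
Delay after the Sun = 124.5° / (15°/h) ≈ 8.30 h.
06:00 + 8.30 h ≈ 14:18 → 14:00 to the nearest hour.

14:00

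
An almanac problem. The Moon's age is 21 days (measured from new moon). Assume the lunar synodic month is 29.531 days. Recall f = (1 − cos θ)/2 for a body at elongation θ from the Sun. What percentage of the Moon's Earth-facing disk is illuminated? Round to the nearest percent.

62%

Phase angle: θ = 360°·(21 d)/(29.531 d) = 256.0°.
cos 256.0° = (-0.242), so f = (1 − (-0.242))/2 = 0.621, so 62%.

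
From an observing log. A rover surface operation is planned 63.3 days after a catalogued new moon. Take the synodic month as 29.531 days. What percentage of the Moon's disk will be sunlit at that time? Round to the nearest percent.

19%

Reduce mod P: 63.3 − 2×29.531 = 4.24 d into the current lunation.
Phase angle: θ = 360°·(4.24 d)/(29.531 d) = 51.7°.
Illuminated fraction = (1 − cos 51.7°)/2 = (1 − 0.620)/2 ≈ 0.190, so 19%.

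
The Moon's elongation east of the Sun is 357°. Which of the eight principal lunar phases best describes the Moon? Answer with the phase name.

The new moon sector spans roughly -22°–22°; 357° falls inside it.

new moon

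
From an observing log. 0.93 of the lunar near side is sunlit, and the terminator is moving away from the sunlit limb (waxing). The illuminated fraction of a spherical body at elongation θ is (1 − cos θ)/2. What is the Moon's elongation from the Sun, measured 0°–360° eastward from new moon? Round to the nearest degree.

149°

From f = (1 − cos θ)/2: cos θ = 1 − 2×0.93 = -0.860; arccos → 149.3°.
Waxing ⇒ before full, so θ = 149.3°.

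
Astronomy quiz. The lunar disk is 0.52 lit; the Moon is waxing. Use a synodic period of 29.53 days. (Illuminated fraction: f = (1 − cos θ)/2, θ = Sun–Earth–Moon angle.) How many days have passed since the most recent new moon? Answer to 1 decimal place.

7.6 days

cos θ = 1 − 2f = -0.040, giving a principal value of 92.3°.
Before full moon the principal value applies: θ = 92.3°.
At 360°/29.53 d per day, 92.3° corresponds to 7.57 days.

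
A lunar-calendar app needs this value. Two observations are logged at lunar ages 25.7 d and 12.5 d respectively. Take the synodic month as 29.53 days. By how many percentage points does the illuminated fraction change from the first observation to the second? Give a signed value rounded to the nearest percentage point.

+79 pp

θ₁ = 360° × 25.7/29.53 = 313.3°, f₁ = (1 − cos θ₁)/2 = 0.157.
θ₂ = 360° × 12.5/29.53 = 152.4°, f₂ = (1 − cos θ₂)/2 = 0.943.
Change = f₂ − f₁ = +0.786 → +79 percentage points.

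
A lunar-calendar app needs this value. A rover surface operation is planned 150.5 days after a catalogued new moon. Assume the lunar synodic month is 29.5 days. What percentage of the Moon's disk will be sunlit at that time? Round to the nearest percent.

150.5 d spans 5 complete synodic months (5 × 29.5 = 147.50 d) plus 3.00 d.
The Moon has covered 3.00/29.5 of its cycle, so θ ≈ 360° × 3.00/29.5 = 36.6°.
With cos θ = 0.803, the lit fraction is (1 − 0.803)/2 ≈ 0.099, so 10%.

10%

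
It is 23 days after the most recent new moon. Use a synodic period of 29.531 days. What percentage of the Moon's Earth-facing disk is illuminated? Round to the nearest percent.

41%

The Moon has covered 23/29.531 of its cycle, so θ ≈ 360° × 23/29.531 = 280.4°.
With cos θ = 0.180, the lit fraction is (1 − 0.180)/2 ≈ 0.410, so 41%.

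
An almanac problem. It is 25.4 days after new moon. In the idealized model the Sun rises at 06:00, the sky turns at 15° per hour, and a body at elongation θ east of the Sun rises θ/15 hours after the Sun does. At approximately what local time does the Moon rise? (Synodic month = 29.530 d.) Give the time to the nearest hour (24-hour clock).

Elongation θ = 360° × 25.4/29.530 ≈ 309.7°.
The Moon trails the Sun by θ/15 = 309.7/15 ≈ 20.64 hours.
06:00 + 20.64 h ≈ 02:39 → 03:00 to the nearest hour.

03:00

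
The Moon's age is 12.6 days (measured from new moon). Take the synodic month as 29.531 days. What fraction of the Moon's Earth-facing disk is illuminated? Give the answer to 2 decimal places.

Phase angle: θ = 360°·(12.6 d)/(29.531 d) = 153.6°.
cos 153.6° = (-0.896), so f = (1 − (-0.896))/2 = 0.948.

0.95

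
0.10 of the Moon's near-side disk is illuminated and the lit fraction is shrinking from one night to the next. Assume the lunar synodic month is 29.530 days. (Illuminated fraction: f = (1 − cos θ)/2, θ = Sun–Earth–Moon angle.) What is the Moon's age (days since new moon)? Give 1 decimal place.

26.5 days

cos θ = 1 − 2f = 0.800, giving a principal value of 36.9°.
A waning Moon lies in 180°–360°, so θ = 360° − 36.9° = 323.1°.
At 360°/29.530 d per day, 323.1° corresponds to 26.51 days.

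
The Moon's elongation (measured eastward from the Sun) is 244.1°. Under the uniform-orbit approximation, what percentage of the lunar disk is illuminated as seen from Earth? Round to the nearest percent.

72%

cos 244.1° = (-0.437), so f = (1 − (-0.437))/2 = 0.718, i.e. 72%.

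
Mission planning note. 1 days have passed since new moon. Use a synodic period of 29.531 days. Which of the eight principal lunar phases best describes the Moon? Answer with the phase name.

new moon

At 1/29.531 of the cycle, θ ≈ 12° — the new moon range.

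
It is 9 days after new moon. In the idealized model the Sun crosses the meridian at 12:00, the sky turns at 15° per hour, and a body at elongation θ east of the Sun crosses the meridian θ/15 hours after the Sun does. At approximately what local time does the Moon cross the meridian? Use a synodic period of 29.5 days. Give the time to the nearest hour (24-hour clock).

19:00

Phase angle: θ = 360°·(9 d)/(29.5 d) = 109.8°.
Delay after the Sun = 109.8° / (15°/h) ≈ 7.32 h.
12:00 + 7.32 h ≈ 19:19 → 19:00 to the nearest hour.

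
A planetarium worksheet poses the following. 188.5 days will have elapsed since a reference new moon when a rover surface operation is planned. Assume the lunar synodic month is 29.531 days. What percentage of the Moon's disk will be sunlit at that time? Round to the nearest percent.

188.5/29.531 = 6.383 lunations, so 6 complete cycles and 11.31 d into the next.
Phase angle: θ = 360°·(11.31 d)/(29.531 d) = 137.9°.
With cos θ = (-0.742), the lit fraction is (1 − (-0.742))/2 ≈ 0.871, so 87%.

87%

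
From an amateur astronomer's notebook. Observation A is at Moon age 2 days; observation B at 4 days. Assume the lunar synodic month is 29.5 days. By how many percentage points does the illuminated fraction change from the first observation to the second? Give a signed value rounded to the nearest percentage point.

+13 pp

θ₁ = 360° × 2/29.5 = 24.4°, f₁ = (1 − cos θ₁)/2 = 0.045.
θ₂ = 360° × 4/29.5 = 48.8°, f₂ = (1 − cos θ₂)/2 = 0.171.
Change = f₂ − f₁ = +0.126 → +13 percentage points.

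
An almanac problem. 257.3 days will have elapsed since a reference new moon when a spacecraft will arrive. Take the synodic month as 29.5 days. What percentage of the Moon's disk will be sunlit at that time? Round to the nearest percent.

257.3/29.5 = 8.722 lunations, so 8 complete cycles and 21.30 d into the next.
The Moon has covered 21.30/29.5 of its cycle, so θ ≈ 360° × 21.30/29.5 = 259.9°.
Illuminated fraction = (1 − cos 259.9°)/2 = (1 − (-0.175))/2 ≈ 0.587, so 59%.

59%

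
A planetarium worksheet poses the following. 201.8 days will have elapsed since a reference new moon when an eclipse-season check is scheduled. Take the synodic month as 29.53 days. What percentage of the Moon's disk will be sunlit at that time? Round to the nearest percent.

25%

Reduce mod P: 201.8 − 6×29.53 = 24.62 d into the current lunation.
The Moon has covered 24.62/29.53 of its cycle, so θ ≈ 360° × 24.62/29.53 = 300.1°.
cos 300.1° = 0.502, so f = (1 − 0.502)/2 = 0.249, so 25%.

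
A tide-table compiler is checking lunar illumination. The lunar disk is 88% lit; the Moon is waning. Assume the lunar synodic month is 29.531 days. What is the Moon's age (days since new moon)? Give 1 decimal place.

cos θ = 1 − 2f = -0.760, giving a principal value of 139.5°.
Waning ⇒ past full, so θ = 360° − 139.5° = 220.5°.
Age = 29.531 × 220.5°/360° ≈ 18.09 days.

18.1 days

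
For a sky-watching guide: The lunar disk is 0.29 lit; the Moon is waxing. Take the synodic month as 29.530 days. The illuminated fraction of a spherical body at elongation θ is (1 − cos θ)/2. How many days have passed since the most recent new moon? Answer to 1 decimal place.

Invert f = (1 − cos θ)/2 to get cos θ = 1 − 2(0.29) = 0.420, hence θ₀ = arccos 0.420 = 65.2°.
Waxing ⇒ before full, so θ = 65.2°.
At 360°/29.530 d per day, 65.2° corresponds to 5.35 days.

5.3 days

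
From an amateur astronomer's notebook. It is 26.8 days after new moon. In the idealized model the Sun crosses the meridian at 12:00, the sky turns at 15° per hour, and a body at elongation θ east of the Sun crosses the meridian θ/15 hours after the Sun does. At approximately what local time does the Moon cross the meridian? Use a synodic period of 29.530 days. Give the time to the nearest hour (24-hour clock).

10:00

The Moon has covered 26.8/29.530 of its cycle, so θ ≈ 360° × 26.8/29.530 = 326.7°.
The Moon trails the Sun by θ/15 = 326.7/15 ≈ 21.78 hours.
12:00 + 21.78 h ≈ 09:47 → 10:00 to the nearest hour.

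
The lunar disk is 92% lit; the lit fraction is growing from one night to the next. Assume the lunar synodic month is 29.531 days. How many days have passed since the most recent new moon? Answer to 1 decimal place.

cos θ = 1 − 2f = -0.840, giving a principal value of 147.1°.
Waxing ⇒ before full, so θ = 147.1°.
Age = 29.531 × 147.1°/360° ≈ 12.07 days.

12.1 days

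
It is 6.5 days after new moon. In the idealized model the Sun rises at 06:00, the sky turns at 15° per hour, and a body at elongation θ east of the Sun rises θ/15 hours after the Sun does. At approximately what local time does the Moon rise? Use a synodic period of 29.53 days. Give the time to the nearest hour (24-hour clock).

11:00

Elongation θ = 360° × 6.5/29.53 ≈ 79.2°.
The Moon trails the Sun by θ/15 = 79.2/15 ≈ 5.28 hours.
06:00 + 5.28 h ≈ 11:17 → 11:00 to the nearest hour.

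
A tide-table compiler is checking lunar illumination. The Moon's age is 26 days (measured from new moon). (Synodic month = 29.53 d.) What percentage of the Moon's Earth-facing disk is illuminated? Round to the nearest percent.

13%

Elongation θ = 360° × 26/29.53 ≈ 317.0°.
Illuminated fraction = (1 − cos 317.0°)/2 = (1 − 0.731)/2 ≈ 0.135, so 13%.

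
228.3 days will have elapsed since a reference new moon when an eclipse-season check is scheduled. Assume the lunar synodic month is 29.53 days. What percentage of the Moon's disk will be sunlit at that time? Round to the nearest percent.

56%

228.3/29.53 = 7.731 lunations, so 7 complete cycles and 21.59 d into the next.
Elongation θ = 360° × 21.59/29.53 ≈ 263.2°.
cos 263.2° = (-0.118), so f = (1 − (-0.118))/2 = 0.559, so 56%.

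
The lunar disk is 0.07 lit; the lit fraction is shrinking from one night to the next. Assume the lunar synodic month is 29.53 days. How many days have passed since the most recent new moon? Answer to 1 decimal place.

From f = (1 − cos θ)/2: cos θ = 1 − 2×0.07 = 0.860; arccos → 30.7°.
A waning Moon lies in 180°–360°, so θ = 360° − 30.7° = 329.3°.
That fraction of the synodic month is 329.3/360 × 29.53 d ≈ 27.01 d.

27.0 days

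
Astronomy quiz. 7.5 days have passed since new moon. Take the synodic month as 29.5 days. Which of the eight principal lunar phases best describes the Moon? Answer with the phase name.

first quarter

θ ≈ 360° × 7.5/29.5 = 92°, which falls in the first quarter sector.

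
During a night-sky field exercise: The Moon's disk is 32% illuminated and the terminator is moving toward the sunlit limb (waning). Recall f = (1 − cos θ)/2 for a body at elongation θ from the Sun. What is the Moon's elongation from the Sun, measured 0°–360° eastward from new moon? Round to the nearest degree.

From f = (1 − cos θ)/2: cos θ = 1 − 2×0.32 = 0.360; arccos → 68.9°.
Waning ⇒ past full, so θ = 360° − 68.9° = 291.1°.

291°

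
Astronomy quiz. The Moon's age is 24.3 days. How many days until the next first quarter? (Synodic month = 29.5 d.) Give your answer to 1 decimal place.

12.6 days

First quarter is 0.25 of the way through the cycle: age 0.25 × 29.5 = 7.375 d.
This lunation's first quarter (7.375 d) has passed, so add one period: 36.875 − 24.3 = 12.575 days.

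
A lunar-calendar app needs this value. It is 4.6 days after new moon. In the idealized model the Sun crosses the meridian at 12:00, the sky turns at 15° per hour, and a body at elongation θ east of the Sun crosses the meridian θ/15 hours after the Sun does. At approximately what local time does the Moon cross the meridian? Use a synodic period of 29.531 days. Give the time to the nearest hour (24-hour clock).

Phase angle: θ = 360°·(4.6 d)/(29.531 d) = 56.1°.
Delay after the Sun = 56.1° / (15°/h) ≈ 3.74 h.
12:00 + 3.74 h ≈ 15:44 → 16:00 to the nearest hour.

16:00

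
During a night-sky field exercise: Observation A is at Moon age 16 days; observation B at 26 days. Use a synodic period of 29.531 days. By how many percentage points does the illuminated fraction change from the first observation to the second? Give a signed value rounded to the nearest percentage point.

-85 percentage points

First observation: θ = 360°·16/29.531 = 195.0°, so f = 0.983.
Second observation: θ = 317.0°, f = 0.135.
Δf = 0.135 − 0.983 = -0.848, i.e. -85 pp.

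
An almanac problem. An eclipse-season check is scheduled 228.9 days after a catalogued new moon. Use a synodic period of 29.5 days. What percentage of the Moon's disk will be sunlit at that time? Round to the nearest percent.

Reduce mod P: 228.9 − 7×29.5 = 22.40 d into the current lunation.
Elongation θ = 360° × 22.40/29.5 ≈ 273.4°.
cos 273.4° = 0.059, so f = (1 − 0.059)/2 = 0.471, so 47%.

47%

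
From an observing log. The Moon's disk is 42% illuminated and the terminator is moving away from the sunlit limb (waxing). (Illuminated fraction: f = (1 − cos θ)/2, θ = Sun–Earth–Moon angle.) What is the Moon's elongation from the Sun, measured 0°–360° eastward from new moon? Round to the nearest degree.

From f = (1 − cos θ)/2: cos θ = 1 − 2×0.42 = 0.160; arccos → 80.8°.
Before full moon the principal value applies: θ = 80.8°.

81°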